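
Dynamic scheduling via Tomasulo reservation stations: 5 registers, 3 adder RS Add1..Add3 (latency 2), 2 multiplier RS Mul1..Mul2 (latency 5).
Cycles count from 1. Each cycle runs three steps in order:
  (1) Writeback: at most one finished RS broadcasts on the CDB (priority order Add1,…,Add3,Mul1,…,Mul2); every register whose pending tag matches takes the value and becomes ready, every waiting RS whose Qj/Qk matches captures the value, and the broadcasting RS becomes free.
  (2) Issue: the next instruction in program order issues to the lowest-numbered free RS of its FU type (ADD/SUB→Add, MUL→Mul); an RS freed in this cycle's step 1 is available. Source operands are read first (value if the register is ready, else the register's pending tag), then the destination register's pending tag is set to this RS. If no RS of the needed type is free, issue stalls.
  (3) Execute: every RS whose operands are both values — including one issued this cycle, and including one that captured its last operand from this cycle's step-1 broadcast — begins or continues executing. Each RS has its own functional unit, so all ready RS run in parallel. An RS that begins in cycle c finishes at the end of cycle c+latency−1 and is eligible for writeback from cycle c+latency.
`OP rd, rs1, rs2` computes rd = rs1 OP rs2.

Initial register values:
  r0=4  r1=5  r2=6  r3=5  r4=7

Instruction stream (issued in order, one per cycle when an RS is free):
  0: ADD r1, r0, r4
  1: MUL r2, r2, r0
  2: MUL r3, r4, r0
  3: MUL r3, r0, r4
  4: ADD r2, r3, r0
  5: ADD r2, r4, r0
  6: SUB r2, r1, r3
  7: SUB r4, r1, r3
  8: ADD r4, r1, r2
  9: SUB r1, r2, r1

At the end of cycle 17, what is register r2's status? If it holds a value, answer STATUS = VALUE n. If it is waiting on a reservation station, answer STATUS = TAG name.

cycle 1: issue ADD r1<-Add1 // r0:4,r1:Add1,r2:6,r3:5,r4:7
cycle 2: issue MUL r2<-Mul1 // r0:4,r1:Add1,r2:Mul1,r3:5,r4:7
cycle 3: CDB Add1=11; issue MUL r3<-Mul2 // r0:4,r1:11,r2:Mul1,r3:Mul2,r4:7
cycle 4: stall // r0:4,r1:11,r2:Mul1,r3:Mul2,r4:7
cycle 5: stall // r0:4,r1:11,r2:Mul1,r3:Mul2,r4:7
cycle 6: stall // r0:4,r1:11,r2:Mul1,r3:Mul2,r4:7
cycle 7: CDB Mul1=24; issue MUL r3<-Mul1 // r0:4,r1:11,r2:24,r3:Mul1,r4:7
cycle 8: CDB Mul2=28; issue ADD r2<-Add1 // r0:4,r1:11,r2:Add1,r3:Mul1,r4:7
cycle 9: issue ADD r2<-Add2 // r0:4,r1:11,r2:Add2,r3:Mul1,r4:7
cycle 10: issue SUB r2<-Add3 // r0:4,r1:11,r2:Add3,r3:Mul1,r4:7
cycle 11: CDB Add2=11; issue SUB r4<-Add2 // r0:4,r1:11,r2:Add3,r3:Mul1,r4:Add2
cycle 12: CDB Mul1=28; stall // r0:4,r1:11,r2:Add3,r3:28,r4:Add2
cycle 13: stall // r0:4,r1:11,r2:Add3,r3:28,r4:Add2
cycle 14: CDB Add1=32; issue ADD r4<-Add1 // r0:4,r1:11,r2:Add3,r3:28,r4:Add1
cycle 15: CDB Add2=-17; issue SUB r1<-Add2 // r0:4,r1:Add2,r2:Add3,r3:28,r4:Add1
cycle 16: CDB Add3=-17 // r0:4,r1:Add2,r2:-17,r3:28,r4:Add1
cycle 17: - // r0:4,r1:Add2,r2:-17,r3:28,r4:Add1

STATUS = VALUE -17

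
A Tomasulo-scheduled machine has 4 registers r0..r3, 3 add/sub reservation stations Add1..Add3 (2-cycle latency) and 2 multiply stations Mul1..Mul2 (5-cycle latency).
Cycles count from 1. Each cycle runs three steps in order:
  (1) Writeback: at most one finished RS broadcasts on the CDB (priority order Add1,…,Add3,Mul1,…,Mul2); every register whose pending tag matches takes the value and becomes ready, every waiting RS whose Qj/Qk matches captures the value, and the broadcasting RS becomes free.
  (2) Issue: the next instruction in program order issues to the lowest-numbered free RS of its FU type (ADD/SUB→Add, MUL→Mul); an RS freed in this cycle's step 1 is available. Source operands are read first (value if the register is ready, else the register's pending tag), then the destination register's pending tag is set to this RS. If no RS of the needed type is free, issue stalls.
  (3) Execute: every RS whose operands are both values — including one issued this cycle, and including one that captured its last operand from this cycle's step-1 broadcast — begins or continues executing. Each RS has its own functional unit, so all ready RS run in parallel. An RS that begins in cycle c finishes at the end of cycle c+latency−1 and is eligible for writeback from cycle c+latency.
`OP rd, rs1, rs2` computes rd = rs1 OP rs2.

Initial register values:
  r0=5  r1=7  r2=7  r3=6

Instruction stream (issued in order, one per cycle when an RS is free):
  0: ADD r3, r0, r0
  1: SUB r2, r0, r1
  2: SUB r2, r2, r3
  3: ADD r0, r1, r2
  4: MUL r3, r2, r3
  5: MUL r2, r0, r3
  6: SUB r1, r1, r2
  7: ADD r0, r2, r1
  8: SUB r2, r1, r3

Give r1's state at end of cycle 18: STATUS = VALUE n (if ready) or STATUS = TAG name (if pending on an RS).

STATUS = VALUE -593

  c1: issue ADD r3<-Add1  regs: r0:5,r1:7,r2:7,r3:Add1
  c2: issue SUB r2<-Add2  regs: r0:5,r1:7,r2:Add2,r3:Add1
  c3: CDB Add1=10; issue SUB r2<-Add1  regs: r0:5,r1:7,r2:Add1,r3:10
  c4: CDB Add2=-2; issue ADD r0<-Add2  regs: r0:Add2,r1:7,r2:Add1,r3:10
  c5: issue MUL r3<-Mul1  regs: r0:Add2,r1:7,r2:Add1,r3:Mul1
  c6: CDB Add1=-12; issue MUL r2<-Mul2  regs: r0:Add2,r1:7,r2:Mul2,r3:Mul1
  c7: issue SUB r1<-Add1  regs: r0:Add2,r1:Add1,r2:Mul2,r3:Mul1
  c8: CDB Add2=-5; issue ADD r0<-Add2  regs: r0:Add2,r1:Add1,r2:Mul2,r3:Mul1
  c9: issue SUB r2<-Add3  regs: r0:Add2,r1:Add1,r2:Add3,r3:Mul1
  c10: -  regs: r0:Add2,r1:Add1,r2:Add3,r3:Mul1
  c11: CDB Mul1=-120  regs: r0:Add2,r1:Add1,r2:Add3,r3:-120
  c12: -  regs: r0:Add2,r1:Add1,r2:Add3,r3:-120
  c13: -  regs: r0:Add2,r1:Add1,r2:Add3,r3:-120
  c14: -  regs: r0:Add2,r1:Add1,r2:Add3,r3:-120
  c15: -  regs: r0:Add2,r1:Add1,r2:Add3,r3:-120
  c16: CDB Mul2=600  regs: r0:Add2,r1:Add1,r2:Add3,r3:-120
  c17: -  regs: r0:Add2,r1:Add1,r2:Add3,r3:-120
  c18: CDB Add1=-593  regs: r0:Add2,r1:-593,r2:Add3,r3:-120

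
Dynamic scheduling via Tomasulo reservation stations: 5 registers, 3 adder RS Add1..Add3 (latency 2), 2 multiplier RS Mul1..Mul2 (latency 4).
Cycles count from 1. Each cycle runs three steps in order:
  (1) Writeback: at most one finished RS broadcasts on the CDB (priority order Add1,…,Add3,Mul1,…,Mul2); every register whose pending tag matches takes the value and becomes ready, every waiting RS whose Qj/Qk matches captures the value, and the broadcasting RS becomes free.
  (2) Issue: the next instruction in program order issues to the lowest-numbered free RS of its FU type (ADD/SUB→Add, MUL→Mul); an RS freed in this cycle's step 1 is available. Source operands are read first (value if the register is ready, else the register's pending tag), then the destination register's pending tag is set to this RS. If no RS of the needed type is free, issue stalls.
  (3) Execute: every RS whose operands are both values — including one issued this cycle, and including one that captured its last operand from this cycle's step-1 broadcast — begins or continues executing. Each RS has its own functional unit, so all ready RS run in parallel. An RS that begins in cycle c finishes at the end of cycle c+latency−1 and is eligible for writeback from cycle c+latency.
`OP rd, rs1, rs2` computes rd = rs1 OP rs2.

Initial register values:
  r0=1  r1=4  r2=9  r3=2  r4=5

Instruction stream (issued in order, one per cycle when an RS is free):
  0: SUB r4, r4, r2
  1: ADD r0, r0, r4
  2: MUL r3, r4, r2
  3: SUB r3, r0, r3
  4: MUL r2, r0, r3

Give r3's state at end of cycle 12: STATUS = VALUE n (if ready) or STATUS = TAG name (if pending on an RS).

STATUS = VALUE 33

cycle 1: issue SUB r4<-Add1 // r0:1,r1:4,r2:9,r3:2,r4:Add1
cycle 2: issue ADD r0<-Add2 // r0:Add2,r1:4,r2:9,r3:2,r4:Add1
cycle 3: CDB Add1=-4; issue MUL r3<-Mul1 // r0:Add2,r1:4,r2:9,r3:Mul1,r4:-4
cycle 4: issue SUB r3<-Add1 // r0:Add2,r1:4,r2:9,r3:Add1,r4:-4
cycle 5: CDB Add2=-3; issue MUL r2<-Mul2 // r0:-3,r1:4,r2:Mul2,r3:Add1,r4:-4
cycle 6: - // r0:-3,r1:4,r2:Mul2,r3:Add1,r4:-4
cycle 7: CDB Mul1=-36 // r0:-3,r1:4,r2:Mul2,r3:Add1,r4:-4
cycle 8: - // r0:-3,r1:4,r2:Mul2,r3:Add1,r4:-4
cycle 9: CDB Add1=33 // r0:-3,r1:4,r2:Mul2,r3:33,r4:-4
cycle 10: - // r0:-3,r1:4,r2:Mul2,r3:33,r4:-4
cycle 11: - // r0:-3,r1:4,r2:Mul2,r3:33,r4:-4
cycle 12: - // r0:-3,r1:4,r2:Mul2,r3:33,r4:-4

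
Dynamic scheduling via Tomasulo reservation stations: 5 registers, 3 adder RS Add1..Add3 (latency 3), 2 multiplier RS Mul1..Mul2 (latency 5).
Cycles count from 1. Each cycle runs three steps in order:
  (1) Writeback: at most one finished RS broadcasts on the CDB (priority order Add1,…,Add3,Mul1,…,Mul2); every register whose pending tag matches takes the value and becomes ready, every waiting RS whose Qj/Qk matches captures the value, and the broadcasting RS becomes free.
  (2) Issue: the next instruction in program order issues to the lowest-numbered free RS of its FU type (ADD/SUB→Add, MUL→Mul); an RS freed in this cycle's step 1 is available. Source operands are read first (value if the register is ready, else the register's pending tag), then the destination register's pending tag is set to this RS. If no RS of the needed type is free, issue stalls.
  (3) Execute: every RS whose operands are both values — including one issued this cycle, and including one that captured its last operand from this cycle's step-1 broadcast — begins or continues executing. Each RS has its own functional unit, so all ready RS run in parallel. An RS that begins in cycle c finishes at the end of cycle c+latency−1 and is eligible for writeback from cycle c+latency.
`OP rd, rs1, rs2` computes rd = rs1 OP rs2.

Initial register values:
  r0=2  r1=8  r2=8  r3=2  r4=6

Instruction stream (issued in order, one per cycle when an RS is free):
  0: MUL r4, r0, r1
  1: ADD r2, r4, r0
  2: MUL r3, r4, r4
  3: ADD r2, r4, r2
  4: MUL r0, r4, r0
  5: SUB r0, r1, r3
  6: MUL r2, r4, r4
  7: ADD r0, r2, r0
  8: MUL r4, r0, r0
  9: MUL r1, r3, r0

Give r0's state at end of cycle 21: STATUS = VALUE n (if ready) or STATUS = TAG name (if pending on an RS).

  c1: issue MUL r4<-Mul1  regs: r0:2,r1:8,r2:8,r3:2,r4:Mul1
  c2: issue ADD r2<-Add1  regs: r0:2,r1:8,r2:Add1,r3:2,r4:Mul1
  c3: issue MUL r3<-Mul2  regs: r0:2,r1:8,r2:Add1,r3:Mul2,r4:Mul1
  c4: issue ADD r2<-Add2  regs: r0:2,r1:8,r2:Add2,r3:Mul2,r4:Mul1
  c5: stall  regs: r0:2,r1:8,r2:Add2,r3:Mul2,r4:Mul1
  c6: CDB Mul1=16; issue MUL r0<-Mul1  regs: r0:Mul1,r1:8,r2:Add2,r3:Mul2,r4:16
  c7: issue SUB r0<-Add3  regs: r0:Add3,r1:8,r2:Add2,r3:Mul2,r4:16
  c8: stall  regs: r0:Add3,r1:8,r2:Add2,r3:Mul2,r4:16
  c9: CDB Add1=18; stall  regs: r0:Add3,r1:8,r2:Add2,r3:Mul2,r4:16
  c10: stall  regs: r0:Add3,r1:8,r2:Add2,r3:Mul2,r4:16
  c11: CDB Mul1=32; issue MUL r2<-Mul1  regs: r0:Add3,r1:8,r2:Mul1,r3:Mul2,r4:16
  c12: CDB Add2=34; issue ADD r0<-Add1  regs: r0:Add1,r1:8,r2:Mul1,r3:Mul2,r4:16
  c13: CDB Mul2=256; issue MUL r4<-Mul2  regs: r0:Add1,r1:8,r2:Mul1,r3:256,r4:Mul2
  c14: stall  regs: r0:Add1,r1:8,r2:Mul1,r3:256,r4:Mul2
  c15: stall  regs: r0:Add1,r1:8,r2:Mul1,r3:256,r4:Mul2
  c16: CDB Add3=-248; stall  regs: r0:Add1,r1:8,r2:Mul1,r3:256,r4:Mul2
  c17: CDB Mul1=256; issue MUL r1<-Mul1  regs: r0:Add1,r1:Mul1,r2:256,r3:256,r4:Mul2
  c18: -  regs: r0:Add1,r1:Mul1,r2:256,r3:256,r4:Mul2
  c19: -  regs: r0:Add1,r1:Mul1,r2:256,r3:256,r4:Mul2
  c20: CDB Add1=8  regs: r0:8,r1:Mul1,r2:256,r3:256,r4:Mul2
  c21: -  regs: r0:8,r1:Mul1,r2:256,r3:256,r4:Mul2

STATUS = VALUE 8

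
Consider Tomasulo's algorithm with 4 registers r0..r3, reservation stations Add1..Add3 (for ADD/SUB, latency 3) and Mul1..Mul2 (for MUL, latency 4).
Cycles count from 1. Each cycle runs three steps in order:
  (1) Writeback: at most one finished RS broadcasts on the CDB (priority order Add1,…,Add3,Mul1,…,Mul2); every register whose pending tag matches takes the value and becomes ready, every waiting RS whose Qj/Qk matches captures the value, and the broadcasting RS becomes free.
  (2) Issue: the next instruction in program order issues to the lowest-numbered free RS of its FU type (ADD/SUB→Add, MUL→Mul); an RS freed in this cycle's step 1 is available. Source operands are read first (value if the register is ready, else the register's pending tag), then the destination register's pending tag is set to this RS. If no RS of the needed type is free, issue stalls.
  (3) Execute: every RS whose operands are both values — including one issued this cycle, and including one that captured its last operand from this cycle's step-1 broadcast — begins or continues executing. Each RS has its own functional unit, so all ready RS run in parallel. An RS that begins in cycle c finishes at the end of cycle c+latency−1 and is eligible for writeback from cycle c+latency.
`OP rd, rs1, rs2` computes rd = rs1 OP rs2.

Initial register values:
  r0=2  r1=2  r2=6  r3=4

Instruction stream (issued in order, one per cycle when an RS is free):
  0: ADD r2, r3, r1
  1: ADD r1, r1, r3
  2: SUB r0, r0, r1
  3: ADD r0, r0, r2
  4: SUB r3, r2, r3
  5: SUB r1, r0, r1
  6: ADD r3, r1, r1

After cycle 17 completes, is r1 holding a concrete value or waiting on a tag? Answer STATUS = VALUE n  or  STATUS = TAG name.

cycle 1: issue ADD r2<-Add1 // r0:2,r1:2,r2:Add1,r3:4
cycle 2: issue ADD r1<-Add2 // r0:2,r1:Add2,r2:Add1,r3:4
cycle 3: issue SUB r0<-Add3 // r0:Add3,r1:Add2,r2:Add1,r3:4
cycle 4: CDB Add1=6; issue ADD r0<-Add1 // r0:Add1,r1:Add2,r2:6,r3:4
cycle 5: CDB Add2=6; issue SUB r3<-Add2 // r0:Add1,r1:6,r2:6,r3:Add2
cycle 6: stall // r0:Add1,r1:6,r2:6,r3:Add2
cycle 7: stall // r0:Add1,r1:6,r2:6,r3:Add2
cycle 8: CDB Add2=2; issue SUB r1<-Add2 // r0:Add1,r1:Add2,r2:6,r3:2
cycle 9: CDB Add3=-4; issue ADD r3<-Add3 // r0:Add1,r1:Add2,r2:6,r3:Add3
cycle 10: - // r0:Add1,r1:Add2,r2:6,r3:Add3
cycle 11: - // r0:Add1,r1:Add2,r2:6,r3:Add3
cycle 12: CDB Add1=2 // r0:2,r1:Add2,r2:6,r3:Add3
cycle 13: - // r0:2,r1:Add2,r2:6,r3:Add3
cycle 14: - // r0:2,r1:Add2,r2:6,r3:Add3
cycle 15: CDB Add2=-4 // r0:2,r1:-4,r2:6,r3:Add3
cycle 16: - // r0:2,r1:-4,r2:6,r3:Add3
cycle 17: - // r0:2,r1:-4,r2:6,r3:Add3

STATUS = VALUE -4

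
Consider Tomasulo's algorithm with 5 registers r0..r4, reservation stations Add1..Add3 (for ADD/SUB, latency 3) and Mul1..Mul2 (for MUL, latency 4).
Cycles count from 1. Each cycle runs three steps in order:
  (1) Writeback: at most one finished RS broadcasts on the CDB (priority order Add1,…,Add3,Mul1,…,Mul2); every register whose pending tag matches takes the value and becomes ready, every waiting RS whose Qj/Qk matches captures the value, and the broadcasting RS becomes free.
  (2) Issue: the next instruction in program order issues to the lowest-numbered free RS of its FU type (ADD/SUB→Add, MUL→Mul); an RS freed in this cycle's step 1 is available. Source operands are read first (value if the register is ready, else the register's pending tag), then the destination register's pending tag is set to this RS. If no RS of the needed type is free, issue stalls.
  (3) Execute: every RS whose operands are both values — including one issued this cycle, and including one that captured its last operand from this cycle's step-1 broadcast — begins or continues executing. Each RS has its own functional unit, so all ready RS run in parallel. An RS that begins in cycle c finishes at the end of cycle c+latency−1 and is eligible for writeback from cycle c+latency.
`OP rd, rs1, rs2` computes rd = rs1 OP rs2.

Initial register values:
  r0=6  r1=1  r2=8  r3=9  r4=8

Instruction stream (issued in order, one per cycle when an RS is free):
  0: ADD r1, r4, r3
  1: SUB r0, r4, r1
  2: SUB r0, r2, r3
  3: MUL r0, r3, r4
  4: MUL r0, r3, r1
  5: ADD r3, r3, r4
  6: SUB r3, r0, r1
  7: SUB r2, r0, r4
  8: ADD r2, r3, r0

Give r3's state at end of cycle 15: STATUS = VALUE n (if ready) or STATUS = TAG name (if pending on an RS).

  c1: issue ADD r1<-Add1  regs: r0:6,r1:Add1,r2:8,r3:9,r4:8
  c2: issue SUB r0<-Add2  regs: r0:Add2,r1:Add1,r2:8,r3:9,r4:8
  c3: issue SUB r0<-Add3  regs: r0:Add3,r1:Add1,r2:8,r3:9,r4:8
  c4: CDB Add1=17; issue MUL r0<-Mul1  regs: r0:Mul1,r1:17,r2:8,r3:9,r4:8
  c5: issue MUL r0<-Mul2  regs: r0:Mul2,r1:17,r2:8,r3:9,r4:8
  c6: CDB Add3=-1; issue ADD r3<-Add1  regs: r0:Mul2,r1:17,r2:8,r3:Add1,r4:8
  c7: CDB Add2=-9; issue SUB r3<-Add2  regs: r0:Mul2,r1:17,r2:8,r3:Add2,r4:8
  c8: CDB Mul1=72; issue SUB r2<-Add3  regs: r0:Mul2,r1:17,r2:Add3,r3:Add2,r4:8
  c9: CDB Add1=17; issue ADD r2<-Add1  regs: r0:Mul2,r1:17,r2:Add1,r3:Add2,r4:8
  c10: CDB Mul2=153  regs: r0:153,r1:17,r2:Add1,r3:Add2,r4:8
  c11: -  regs: r0:153,r1:17,r2:Add1,r3:Add2,r4:8
  c12: -  regs: r0:153,r1:17,r2:Add1,r3:Add2,r4:8
  c13: CDB Add2=136  regs: r0:153,r1:17,r2:Add1,r3:136,r4:8
  c14: CDB Add3=145  regs: r0:153,r1:17,r2:Add1,r3:136,r4:8
  c15: -  regs: r0:153,r1:17,r2:Add1,r3:136,r4:8

STATUS = VALUE 136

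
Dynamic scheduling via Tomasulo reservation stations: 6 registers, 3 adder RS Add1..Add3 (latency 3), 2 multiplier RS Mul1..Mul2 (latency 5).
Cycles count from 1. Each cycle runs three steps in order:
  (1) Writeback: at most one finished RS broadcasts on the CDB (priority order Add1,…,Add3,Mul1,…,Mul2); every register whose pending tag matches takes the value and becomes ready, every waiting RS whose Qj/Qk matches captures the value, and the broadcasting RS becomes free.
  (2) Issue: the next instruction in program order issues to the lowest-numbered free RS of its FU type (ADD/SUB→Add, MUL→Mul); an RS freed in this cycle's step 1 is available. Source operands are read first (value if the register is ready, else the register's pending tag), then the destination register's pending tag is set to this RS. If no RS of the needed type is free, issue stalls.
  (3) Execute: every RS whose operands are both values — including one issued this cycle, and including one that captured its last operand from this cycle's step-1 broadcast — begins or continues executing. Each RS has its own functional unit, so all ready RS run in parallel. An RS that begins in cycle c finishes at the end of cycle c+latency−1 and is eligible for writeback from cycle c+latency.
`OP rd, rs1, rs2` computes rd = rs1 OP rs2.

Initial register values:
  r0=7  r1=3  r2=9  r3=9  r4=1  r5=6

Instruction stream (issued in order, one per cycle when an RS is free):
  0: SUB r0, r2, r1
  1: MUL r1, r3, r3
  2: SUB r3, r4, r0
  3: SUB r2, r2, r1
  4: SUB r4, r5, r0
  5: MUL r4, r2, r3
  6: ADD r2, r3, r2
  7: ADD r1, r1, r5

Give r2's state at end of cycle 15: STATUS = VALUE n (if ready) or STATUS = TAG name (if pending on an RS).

c1: issue SUB r0<-Add1 | r0:Add1,r1:3,r2:9,r3:9,r4:1,r5:6
c2: issue MUL r1<-Mul1 | r0:Add1,r1:Mul1,r2:9,r3:9,r4:1,r5:6
c3: issue SUB r3<-Add2 | r0:Add1,r1:Mul1,r2:9,r3:Add2,r4:1,r5:6
c4: CDB Add1=6; issue SUB r2<-Add1 | r0:6,r1:Mul1,r2:Add1,r3:Add2,r4:1,r5:6
c5: issue SUB r4<-Add3 | r0:6,r1:Mul1,r2:Add1,r3:Add2,r4:Add3,r5:6
c6: issue MUL r4<-Mul2 | r0:6,r1:Mul1,r2:Add1,r3:Add2,r4:Mul2,r5:6
c7: CDB Add2=-5; issue ADD r2<-Add2 | r0:6,r1:Mul1,r2:Add2,r3:-5,r4:Mul2,r5:6
c8: CDB Add3=0; issue ADD r1<-Add3 | r0:6,r1:Add3,r2:Add2,r3:-5,r4:Mul2,r5:6
c9: CDB Mul1=81 | r0:6,r1:Add3,r2:Add2,r3:-5,r4:Mul2,r5:6
c10: - | r0:6,r1:Add3,r2:Add2,r3:-5,r4:Mul2,r5:6
c11: - | r0:6,r1:Add3,r2:Add2,r3:-5,r4:Mul2,r5:6
c12: CDB Add1=-72 | r0:6,r1:Add3,r2:Add2,r3:-5,r4:Mul2,r5:6
c13: CDB Add3=87 | r0:6,r1:87,r2:Add2,r3:-5,r4:Mul2,r5:6
c14: - | r0:6,r1:87,r2:Add2,r3:-5,r4:Mul2,r5:6
c15: CDB Add2=-77 | r0:6,r1:87,r2:-77,r3:-5,r4:Mul2,r5:6

STATUS = VALUE -77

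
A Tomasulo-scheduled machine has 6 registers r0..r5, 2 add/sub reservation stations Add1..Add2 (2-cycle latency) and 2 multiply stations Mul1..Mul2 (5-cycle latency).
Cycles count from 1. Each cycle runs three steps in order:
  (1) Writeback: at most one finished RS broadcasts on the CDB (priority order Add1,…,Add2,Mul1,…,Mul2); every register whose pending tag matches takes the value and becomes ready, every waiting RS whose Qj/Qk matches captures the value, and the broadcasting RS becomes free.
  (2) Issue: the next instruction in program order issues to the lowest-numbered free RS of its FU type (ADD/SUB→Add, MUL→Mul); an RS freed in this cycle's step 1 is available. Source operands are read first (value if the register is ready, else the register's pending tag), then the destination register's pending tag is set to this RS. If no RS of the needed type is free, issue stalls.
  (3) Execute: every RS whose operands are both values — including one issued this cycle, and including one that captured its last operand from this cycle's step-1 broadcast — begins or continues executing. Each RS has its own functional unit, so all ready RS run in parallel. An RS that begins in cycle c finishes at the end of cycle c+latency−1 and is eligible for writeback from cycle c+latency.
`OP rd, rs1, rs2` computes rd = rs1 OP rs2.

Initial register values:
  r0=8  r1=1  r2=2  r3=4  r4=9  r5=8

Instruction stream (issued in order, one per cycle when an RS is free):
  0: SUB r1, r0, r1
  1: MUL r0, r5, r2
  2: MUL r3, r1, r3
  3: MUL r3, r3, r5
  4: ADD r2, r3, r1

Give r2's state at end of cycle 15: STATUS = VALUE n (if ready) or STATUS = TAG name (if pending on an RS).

  c1: issue SUB r1<-Add1  regs: r0:8,r1:Add1,r2:2,r3:4,r4:9,r5:8
  c2: issue MUL r0<-Mul1  regs: r0:Mul1,r1:Add1,r2:2,r3:4,r4:9,r5:8
  c3: CDB Add1=7; issue MUL r3<-Mul2  regs: r0:Mul1,r1:7,r2:2,r3:Mul2,r4:9,r5:8
  c4: stall  regs: r0:Mul1,r1:7,r2:2,r3:Mul2,r4:9,r5:8
  c5: stall  regs: r0:Mul1,r1:7,r2:2,r3:Mul2,r4:9,r5:8
  c6: stall  regs: r0:Mul1,r1:7,r2:2,r3:Mul2,r4:9,r5:8
  c7: CDB Mul1=16; issue MUL r3<-Mul1  regs: r0:16,r1:7,r2:2,r3:Mul1,r4:9,r5:8
  c8: CDB Mul2=28; issue ADD r2<-Add1  regs: r0:16,r1:7,r2:Add1,r3:Mul1,r4:9,r5:8
  c9: -  regs: r0:16,r1:7,r2:Add1,r3:Mul1,r4:9,r5:8
  c10: -  regs: r0:16,r1:7,r2:Add1,r3:Mul1,r4:9,r5:8
  c11: -  regs: r0:16,r1:7,r2:Add1,r3:Mul1,r4:9,r5:8
  c12: -  regs: r0:16,r1:7,r2:Add1,r3:Mul1,r4:9,r5:8
  c13: CDB Mul1=224  regs: r0:16,r1:7,r2:Add1,r3:224,r4:9,r5:8
  c14: -  regs: r0:16,r1:7,r2:Add1,r3:224,r4:9,r5:8
  c15: CDB Add1=231  regs: r0:16,r1:7,r2:231,r3:224,r4:9,r5:8

STATUS = VALUE 231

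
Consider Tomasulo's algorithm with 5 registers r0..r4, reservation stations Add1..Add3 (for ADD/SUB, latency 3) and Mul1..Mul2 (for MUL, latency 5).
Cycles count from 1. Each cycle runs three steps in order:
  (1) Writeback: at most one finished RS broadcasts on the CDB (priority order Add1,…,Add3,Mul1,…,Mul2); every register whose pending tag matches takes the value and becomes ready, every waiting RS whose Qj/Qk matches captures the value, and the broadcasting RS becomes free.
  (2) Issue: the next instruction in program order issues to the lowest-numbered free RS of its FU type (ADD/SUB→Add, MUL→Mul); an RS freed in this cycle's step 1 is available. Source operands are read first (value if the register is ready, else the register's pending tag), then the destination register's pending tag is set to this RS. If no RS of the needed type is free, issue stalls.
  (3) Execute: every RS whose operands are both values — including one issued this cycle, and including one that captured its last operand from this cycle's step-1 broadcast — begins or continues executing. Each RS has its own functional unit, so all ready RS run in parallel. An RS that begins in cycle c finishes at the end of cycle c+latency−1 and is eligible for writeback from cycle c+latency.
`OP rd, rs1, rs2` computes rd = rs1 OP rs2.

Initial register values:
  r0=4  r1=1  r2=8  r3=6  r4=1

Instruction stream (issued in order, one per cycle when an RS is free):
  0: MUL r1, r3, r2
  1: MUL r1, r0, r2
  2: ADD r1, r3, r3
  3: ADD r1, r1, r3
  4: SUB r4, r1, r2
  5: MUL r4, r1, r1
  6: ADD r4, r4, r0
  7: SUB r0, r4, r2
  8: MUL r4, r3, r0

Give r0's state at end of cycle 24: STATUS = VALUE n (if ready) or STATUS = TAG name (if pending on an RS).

  c1: issue MUL r1<-Mul1  regs: r0:4,r1:Mul1,r2:8,r3:6,r4:1
  c2: issue MUL r1<-Mul2  regs: r0:4,r1:Mul2,r2:8,r3:6,r4:1
  c3: issue ADD r1<-Add1  regs: r0:4,r1:Add1,r2:8,r3:6,r4:1
  c4: issue ADD r1<-Add2  regs: r0:4,r1:Add2,r2:8,r3:6,r4:1
  c5: issue SUB r4<-Add3  regs: r0:4,r1:Add2,r2:8,r3:6,r4:Add3
  c6: CDB Add1=12; stall  regs: r0:4,r1:Add2,r2:8,r3:6,r4:Add3
  c7: CDB Mul1=48; issue MUL r4<-Mul1  regs: r0:4,r1:Add2,r2:8,r3:6,r4:Mul1
  c8: CDB Mul2=32; issue ADD r4<-Add1  regs: r0:4,r1:Add2,r2:8,r3:6,r4:Add1
  c9: CDB Add2=18; issue SUB r0<-Add2  regs: r0:Add2,r1:18,r2:8,r3:6,r4:Add1
  c10: issue MUL r4<-Mul2  regs: r0:Add2,r1:18,r2:8,r3:6,r4:Mul2
  c11: -  regs: r0:Add2,r1:18,r2:8,r3:6,r4:Mul2
  c12: CDB Add3=10  regs: r0:Add2,r1:18,r2:8,r3:6,r4:Mul2
  c13: -  regs: r0:Add2,r1:18,r2:8,r3:6,r4:Mul2
  c14: CDB Mul1=324  regs: r0:Add2,r1:18,r2:8,r3:6,r4:Mul2
  c15: -  regs: r0:Add2,r1:18,r2:8,r3:6,r4:Mul2
  c16: -  regs: r0:Add2,r1:18,r2:8,r3:6,r4:Mul2
  c17: CDB Add1=328  regs: r0:Add2,r1:18,r2:8,r3:6,r4:Mul2
  c18: -  regs: r0:Add2,r1:18,r2:8,r3:6,r4:Mul2
  c19: -  regs: r0:Add2,r1:18,r2:8,r3:6,r4:Mul2
  c20: CDB Add2=320  regs: r0:320,r1:18,r2:8,r3:6,r4:Mul2
  c21: -  regs: r0:320,r1:18,r2:8,r3:6,r4:Mul2
  c22: -  regs: r0:320,r1:18,r2:8,r3:6,r4:Mul2
  c23: -  regs: r0:320,r1:18,r2:8,r3:6,r4:Mul2
  c24: -  regs: r0:320,r1:18,r2:8,r3:6,r4:Mul2

STATUS = VALUE 320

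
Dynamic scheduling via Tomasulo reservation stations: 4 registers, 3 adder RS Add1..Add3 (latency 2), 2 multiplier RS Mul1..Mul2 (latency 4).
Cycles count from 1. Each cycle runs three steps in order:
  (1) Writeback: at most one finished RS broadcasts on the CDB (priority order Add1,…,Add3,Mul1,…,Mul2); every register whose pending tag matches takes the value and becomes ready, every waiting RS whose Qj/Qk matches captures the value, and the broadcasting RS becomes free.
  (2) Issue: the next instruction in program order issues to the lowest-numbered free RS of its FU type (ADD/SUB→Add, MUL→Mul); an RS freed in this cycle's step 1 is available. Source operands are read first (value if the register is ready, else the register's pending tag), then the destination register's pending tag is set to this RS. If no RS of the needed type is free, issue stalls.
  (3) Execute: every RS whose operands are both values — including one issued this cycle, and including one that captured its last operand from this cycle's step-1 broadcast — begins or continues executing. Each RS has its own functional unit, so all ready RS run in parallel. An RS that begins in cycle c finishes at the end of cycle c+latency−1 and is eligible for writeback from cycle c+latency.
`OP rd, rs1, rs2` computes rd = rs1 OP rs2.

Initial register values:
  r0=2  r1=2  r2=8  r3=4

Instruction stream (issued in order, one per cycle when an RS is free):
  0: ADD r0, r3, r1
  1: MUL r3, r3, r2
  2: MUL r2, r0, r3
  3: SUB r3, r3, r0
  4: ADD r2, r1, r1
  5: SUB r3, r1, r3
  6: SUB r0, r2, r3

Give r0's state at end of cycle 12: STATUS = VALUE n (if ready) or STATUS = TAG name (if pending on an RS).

STATUS = VALUE 28

cycle 1: issue ADD r0<-Add1 // r0:Add1,r1:2,r2:8,r3:4
cycle 2: issue MUL r3<-Mul1 // r0:Add1,r1:2,r2:8,r3:Mul1
cycle 3: CDB Add1=6; issue MUL r2<-Mul2 // r0:6,r1:2,r2:Mul2,r3:Mul1
cycle 4: issue SUB r3<-Add1 // r0:6,r1:2,r2:Mul2,r3:Add1
cycle 5: issue ADD r2<-Add2 // r0:6,r1:2,r2:Add2,r3:Add1
cycle 6: CDB Mul1=32; issue SUB r3<-Add3 // r0:6,r1:2,r2:Add2,r3:Add3
cycle 7: CDB Add2=4; issue SUB r0<-Add2 // r0:Add2,r1:2,r2:4,r3:Add3
cycle 8: CDB Add1=26 // r0:Add2,r1:2,r2:4,r3:Add3
cycle 9: - // r0:Add2,r1:2,r2:4,r3:Add3
cycle 10: CDB Add3=-24 // r0:Add2,r1:2,r2:4,r3:-24
cycle 11: CDB Mul2=192 // r0:Add2,r1:2,r2:4,r3:-24
cycle 12: CDB Add2=28 // r0:28,r1:2,r2:4,r3:-24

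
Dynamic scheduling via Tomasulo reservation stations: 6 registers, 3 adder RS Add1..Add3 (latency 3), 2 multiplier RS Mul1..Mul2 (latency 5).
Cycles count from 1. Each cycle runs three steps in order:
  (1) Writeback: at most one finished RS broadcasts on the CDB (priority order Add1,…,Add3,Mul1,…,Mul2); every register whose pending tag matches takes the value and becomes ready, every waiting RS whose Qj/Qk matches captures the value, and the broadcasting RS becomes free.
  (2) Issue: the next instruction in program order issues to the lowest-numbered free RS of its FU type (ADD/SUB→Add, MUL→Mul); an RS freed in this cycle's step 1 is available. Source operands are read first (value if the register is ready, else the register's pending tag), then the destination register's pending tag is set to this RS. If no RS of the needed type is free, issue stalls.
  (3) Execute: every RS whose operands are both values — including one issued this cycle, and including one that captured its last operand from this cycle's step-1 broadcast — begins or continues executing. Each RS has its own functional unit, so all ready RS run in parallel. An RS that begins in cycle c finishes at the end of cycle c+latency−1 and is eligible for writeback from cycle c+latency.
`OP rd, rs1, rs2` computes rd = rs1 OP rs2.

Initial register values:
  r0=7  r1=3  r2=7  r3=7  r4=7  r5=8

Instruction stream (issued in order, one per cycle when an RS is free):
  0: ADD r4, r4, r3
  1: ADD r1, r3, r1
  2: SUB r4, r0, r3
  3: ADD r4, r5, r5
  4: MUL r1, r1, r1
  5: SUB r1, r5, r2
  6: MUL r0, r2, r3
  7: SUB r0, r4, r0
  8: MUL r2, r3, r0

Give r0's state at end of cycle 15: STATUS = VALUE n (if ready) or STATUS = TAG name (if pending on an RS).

cycle 1: issue ADD r4<-Add1 // r0:7,r1:3,r2:7,r3:7,r4:Add1,r5:8
cycle 2: issue ADD r1<-Add2 // r0:7,r1:Add2,r2:7,r3:7,r4:Add1,r5:8
cycle 3: issue SUB r4<-Add3 // r0:7,r1:Add2,r2:7,r3:7,r4:Add3,r5:8
cycle 4: CDB Add1=14; issue ADD r4<-Add1 // r0:7,r1:Add2,r2:7,r3:7,r4:Add1,r5:8
cycle 5: CDB Add2=10; issue MUL r1<-Mul1 // r0:7,r1:Mul1,r2:7,r3:7,r4:Add1,r5:8
cycle 6: CDB Add3=0; issue SUB r1<-Add2 // r0:7,r1:Add2,r2:7,r3:7,r4:Add1,r5:8
cycle 7: CDB Add1=16; issue MUL r0<-Mul2 // r0:Mul2,r1:Add2,r2:7,r3:7,r4:16,r5:8
cycle 8: issue SUB r0<-Add1 // r0:Add1,r1:Add2,r2:7,r3:7,r4:16,r5:8
cycle 9: CDB Add2=1; stall // r0:Add1,r1:1,r2:7,r3:7,r4:16,r5:8
cycle 10: CDB Mul1=100; issue MUL r2<-Mul1 // r0:Add1,r1:1,r2:Mul1,r3:7,r4:16,r5:8
cycle 11: - // r0:Add1,r1:1,r2:Mul1,r3:7,r4:16,r5:8
cycle 12: CDB Mul2=49 // r0:Add1,r1:1,r2:Mul1,r3:7,r4:16,r5:8
cycle 13: - // r0:Add1,r1:1,r2:Mul1,r3:7,r4:16,r5:8
cycle 14: - // r0:Add1,r1:1,r2:Mul1,r3:7,r4:16,r5:8
cycle 15: CDB Add1=-33 // r0:-33,r1:1,r2:Mul1,r3:7,r4:16,r5:8

STATUS = VALUE -33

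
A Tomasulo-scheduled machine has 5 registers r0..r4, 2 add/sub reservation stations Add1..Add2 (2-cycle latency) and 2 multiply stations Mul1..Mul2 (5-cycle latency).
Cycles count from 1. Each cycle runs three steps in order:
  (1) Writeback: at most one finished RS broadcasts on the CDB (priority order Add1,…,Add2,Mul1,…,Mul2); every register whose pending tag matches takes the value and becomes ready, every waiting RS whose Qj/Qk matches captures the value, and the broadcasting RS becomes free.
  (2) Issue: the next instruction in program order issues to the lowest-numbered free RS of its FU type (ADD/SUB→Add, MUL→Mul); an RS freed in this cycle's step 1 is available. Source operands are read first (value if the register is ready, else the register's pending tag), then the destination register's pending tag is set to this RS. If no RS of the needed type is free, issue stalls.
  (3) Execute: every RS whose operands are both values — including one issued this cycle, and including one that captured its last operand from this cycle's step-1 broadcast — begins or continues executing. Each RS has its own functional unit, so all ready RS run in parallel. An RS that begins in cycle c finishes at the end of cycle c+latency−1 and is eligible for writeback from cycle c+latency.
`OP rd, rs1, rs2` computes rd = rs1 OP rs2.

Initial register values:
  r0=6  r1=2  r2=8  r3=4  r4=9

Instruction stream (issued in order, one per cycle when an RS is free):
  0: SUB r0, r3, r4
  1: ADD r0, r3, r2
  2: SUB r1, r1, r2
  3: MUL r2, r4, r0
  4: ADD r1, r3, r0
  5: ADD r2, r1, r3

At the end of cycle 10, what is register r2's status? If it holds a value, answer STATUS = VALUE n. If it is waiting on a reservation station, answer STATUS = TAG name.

STATUS = VALUE 20

cycle 1: issue SUB r0<-Add1 // r0:Add1,r1:2,r2:8,r3:4,r4:9
cycle 2: issue ADD r0<-Add2 // r0:Add2,r1:2,r2:8,r3:4,r4:9
cycle 3: CDB Add1=-5; issue SUB r1<-Add1 // r0:Add2,r1:Add1,r2:8,r3:4,r4:9
cycle 4: CDB Add2=12; issue MUL r2<-Mul1 // r0:12,r1:Add1,r2:Mul1,r3:4,r4:9
cycle 5: CDB Add1=-6; issue ADD r1<-Add1 // r0:12,r1:Add1,r2:Mul1,r3:4,r4:9
cycle 6: issue ADD r2<-Add2 // r0:12,r1:Add1,r2:Add2,r3:4,r4:9
cycle 7: CDB Add1=16 // r0:12,r1:16,r2:Add2,r3:4,r4:9
cycle 8: - // r0:12,r1:16,r2:Add2,r3:4,r4:9
cycle 9: CDB Add2=20 // r0:12,r1:16,r2:20,r3:4,r4:9
cycle 10: CDB Mul1=108 // r0:12,r1:16,r2:20,r3:4,r4:9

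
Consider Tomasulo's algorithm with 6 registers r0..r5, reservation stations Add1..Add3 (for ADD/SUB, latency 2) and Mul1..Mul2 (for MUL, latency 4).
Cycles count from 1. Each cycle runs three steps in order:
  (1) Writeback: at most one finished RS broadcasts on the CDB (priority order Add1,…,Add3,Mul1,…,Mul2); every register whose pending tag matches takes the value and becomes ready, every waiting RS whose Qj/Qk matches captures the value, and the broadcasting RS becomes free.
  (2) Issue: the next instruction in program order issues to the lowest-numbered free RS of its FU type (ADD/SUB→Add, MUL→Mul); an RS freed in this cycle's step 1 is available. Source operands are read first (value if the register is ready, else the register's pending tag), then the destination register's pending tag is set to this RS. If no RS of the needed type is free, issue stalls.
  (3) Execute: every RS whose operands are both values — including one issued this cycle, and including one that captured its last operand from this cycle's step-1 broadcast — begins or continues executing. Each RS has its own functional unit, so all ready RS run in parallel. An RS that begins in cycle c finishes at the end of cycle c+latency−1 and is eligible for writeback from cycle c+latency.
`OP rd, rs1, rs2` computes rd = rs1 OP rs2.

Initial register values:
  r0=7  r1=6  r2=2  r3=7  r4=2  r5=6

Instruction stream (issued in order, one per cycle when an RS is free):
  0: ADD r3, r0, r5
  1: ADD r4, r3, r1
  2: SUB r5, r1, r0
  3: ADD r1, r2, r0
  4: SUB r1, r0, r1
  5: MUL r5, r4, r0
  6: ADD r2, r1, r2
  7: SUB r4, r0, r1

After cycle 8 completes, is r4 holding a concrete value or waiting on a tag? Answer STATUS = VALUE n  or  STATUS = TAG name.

c1: issue ADD r3<-Add1 | r0:7,r1:6,r2:2,r3:Add1,r4:2,r5:6
c2: issue ADD r4<-Add2 | r0:7,r1:6,r2:2,r3:Add1,r4:Add2,r5:6
c3: CDB Add1=13; issue SUB r5<-Add1 | r0:7,r1:6,r2:2,r3:13,r4:Add2,r5:Add1
c4: issue ADD r1<-Add3 | r0:7,r1:Add3,r2:2,r3:13,r4:Add2,r5:Add1
c5: CDB Add1=-1; issue SUB r1<-Add1 | r0:7,r1:Add1,r2:2,r3:13,r4:Add2,r5:-1
c6: CDB Add2=19; issue MUL r5<-Mul1 | r0:7,r1:Add1,r2:2,r3:13,r4:19,r5:Mul1
c7: CDB Add3=9; issue ADD r2<-Add2 | r0:7,r1:Add1,r2:Add2,r3:13,r4:19,r5:Mul1
c8: issue SUB r4<-Add3 | r0:7,r1:Add1,r2:Add2,r3:13,r4:Add3,r5:Mul1

STATUS = TAG Add3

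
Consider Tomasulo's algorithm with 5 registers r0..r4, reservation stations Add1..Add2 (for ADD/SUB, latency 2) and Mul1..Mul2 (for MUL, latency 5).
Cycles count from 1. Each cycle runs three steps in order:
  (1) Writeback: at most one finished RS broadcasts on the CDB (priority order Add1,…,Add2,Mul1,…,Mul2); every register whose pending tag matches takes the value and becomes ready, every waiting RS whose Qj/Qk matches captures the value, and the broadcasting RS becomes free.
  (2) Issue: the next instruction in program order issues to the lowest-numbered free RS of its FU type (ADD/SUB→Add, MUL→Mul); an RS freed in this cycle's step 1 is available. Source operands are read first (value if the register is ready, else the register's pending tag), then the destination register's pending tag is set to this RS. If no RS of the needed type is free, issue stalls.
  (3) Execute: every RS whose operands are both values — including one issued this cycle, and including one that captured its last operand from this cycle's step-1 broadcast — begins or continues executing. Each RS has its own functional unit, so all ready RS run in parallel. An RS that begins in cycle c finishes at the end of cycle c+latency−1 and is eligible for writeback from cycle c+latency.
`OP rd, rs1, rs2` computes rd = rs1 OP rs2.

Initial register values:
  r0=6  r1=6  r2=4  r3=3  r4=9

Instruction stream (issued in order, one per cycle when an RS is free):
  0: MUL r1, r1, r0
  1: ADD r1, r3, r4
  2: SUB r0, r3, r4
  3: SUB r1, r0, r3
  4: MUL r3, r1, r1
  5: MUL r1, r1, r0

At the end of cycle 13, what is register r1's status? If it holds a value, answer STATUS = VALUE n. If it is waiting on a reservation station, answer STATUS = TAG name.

cycle 1: issue MUL r1<-Mul1 // r0:6,r1:Mul1,r2:4,r3:3,r4:9
cycle 2: issue ADD r1<-Add1 // r0:6,r1:Add1,r2:4,r3:3,r4:9
cycle 3: issue SUB r0<-Add2 // r0:Add2,r1:Add1,r2:4,r3:3,r4:9
cycle 4: CDB Add1=12; issue SUB r1<-Add1 // r0:Add2,r1:Add1,r2:4,r3:3,r4:9
cycle 5: CDB Add2=-6; issue MUL r3<-Mul2 // r0:-6,r1:Add1,r2:4,r3:Mul2,r4:9
cycle 6: CDB Mul1=36; issue MUL r1<-Mul1 // r0:-6,r1:Mul1,r2:4,r3:Mul2,r4:9
cycle 7: CDB Add1=-9 // r0:-6,r1:Mul1,r2:4,r3:Mul2,r4:9
cycle 8: - // r0:-6,r1:Mul1,r2:4,r3:Mul2,r4:9
cycle 9: - // r0:-6,r1:Mul1,r2:4,r3:Mul2,r4:9
cycle 10: - // r0:-6,r1:Mul1,r2:4,r3:Mul2,r4:9
cycle 11: - // r0:-6,r1:Mul1,r2:4,r3:Mul2,r4:9
cycle 12: CDB Mul1=54 // r0:-6,r1:54,r2:4,r3:Mul2,r4:9
cycle 13: CDB Mul2=81 // r0:-6,r1:54,r2:4,r3:81,r4:9

STATUS = VALUE 54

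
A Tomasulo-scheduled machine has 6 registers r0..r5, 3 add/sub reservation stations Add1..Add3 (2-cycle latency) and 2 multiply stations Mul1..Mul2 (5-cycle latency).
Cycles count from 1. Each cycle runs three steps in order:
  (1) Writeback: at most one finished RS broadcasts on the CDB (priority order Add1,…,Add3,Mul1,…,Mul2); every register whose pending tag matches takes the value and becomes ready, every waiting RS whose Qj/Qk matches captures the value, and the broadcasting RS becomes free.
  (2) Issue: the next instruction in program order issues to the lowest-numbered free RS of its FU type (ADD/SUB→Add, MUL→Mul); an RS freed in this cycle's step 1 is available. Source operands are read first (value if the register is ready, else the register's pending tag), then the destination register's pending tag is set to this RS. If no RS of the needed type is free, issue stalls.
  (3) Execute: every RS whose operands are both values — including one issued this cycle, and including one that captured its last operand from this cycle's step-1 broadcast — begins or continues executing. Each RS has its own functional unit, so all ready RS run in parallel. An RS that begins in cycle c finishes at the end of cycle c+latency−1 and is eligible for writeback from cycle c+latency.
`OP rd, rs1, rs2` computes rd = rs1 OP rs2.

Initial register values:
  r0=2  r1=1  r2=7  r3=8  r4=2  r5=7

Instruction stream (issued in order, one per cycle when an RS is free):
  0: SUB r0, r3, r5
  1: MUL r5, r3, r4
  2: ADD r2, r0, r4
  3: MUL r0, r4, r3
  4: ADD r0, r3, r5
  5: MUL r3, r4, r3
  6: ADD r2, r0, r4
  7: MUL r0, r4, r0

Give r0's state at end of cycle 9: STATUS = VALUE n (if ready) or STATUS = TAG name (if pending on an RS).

STATUS = VALUE 24

  c1: issue SUB r0<-Add1  regs: r0:Add1,r1:1,r2:7,r3:8,r4:2,r5:7
  c2: issue MUL r5<-Mul1  regs: r0:Add1,r1:1,r2:7,r3:8,r4:2,r5:Mul1
  c3: CDB Add1=1; issue ADD r2<-Add1  regs: r0:1,r1:1,r2:Add1,r3:8,r4:2,r5:Mul1
  c4: issue MUL r0<-Mul2  regs: r0:Mul2,r1:1,r2:Add1,r3:8,r4:2,r5:Mul1
  c5: CDB Add1=3; issue ADD r0<-Add1  regs: r0:Add1,r1:1,r2:3,r3:8,r4:2,r5:Mul1
  c6: stall  regs: r0:Add1,r1:1,r2:3,r3:8,r4:2,r5:Mul1
  c7: CDB Mul1=16; issue MUL r3<-Mul1  regs: r0:Add1,r1:1,r2:3,r3:Mul1,r4:2,r5:16
  c8: issue ADD r2<-Add2  regs: r0:Add1,r1:1,r2:Add2,r3:Mul1,r4:2,r5:16
  c9: CDB Add1=24; stall  regs: r0:24,r1:1,r2:Add2,r3:Mul1,r4:2,r5:16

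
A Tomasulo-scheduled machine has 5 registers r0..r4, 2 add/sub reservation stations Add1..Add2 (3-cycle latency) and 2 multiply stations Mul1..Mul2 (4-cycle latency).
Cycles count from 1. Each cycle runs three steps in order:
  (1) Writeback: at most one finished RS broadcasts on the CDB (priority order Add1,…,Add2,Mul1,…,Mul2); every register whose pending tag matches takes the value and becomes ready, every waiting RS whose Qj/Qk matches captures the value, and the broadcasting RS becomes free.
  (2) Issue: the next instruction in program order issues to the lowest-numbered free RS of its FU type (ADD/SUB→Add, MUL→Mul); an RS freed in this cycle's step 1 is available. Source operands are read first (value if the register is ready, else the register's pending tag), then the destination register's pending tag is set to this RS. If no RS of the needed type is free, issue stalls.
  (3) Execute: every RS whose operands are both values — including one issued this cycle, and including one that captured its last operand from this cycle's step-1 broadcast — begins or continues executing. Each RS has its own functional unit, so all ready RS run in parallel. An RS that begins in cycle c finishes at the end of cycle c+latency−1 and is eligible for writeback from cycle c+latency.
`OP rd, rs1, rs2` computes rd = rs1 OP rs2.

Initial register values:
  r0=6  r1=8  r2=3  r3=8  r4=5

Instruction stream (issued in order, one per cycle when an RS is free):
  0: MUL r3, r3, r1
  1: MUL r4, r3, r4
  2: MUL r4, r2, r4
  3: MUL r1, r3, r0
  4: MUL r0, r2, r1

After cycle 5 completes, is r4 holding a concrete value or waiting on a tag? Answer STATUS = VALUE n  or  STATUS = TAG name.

c1: issue MUL r3<-Mul1 | r0:6,r1:8,r2:3,r3:Mul1,r4:5
c2: issue MUL r4<-Mul2 | r0:6,r1:8,r2:3,r3:Mul1,r4:Mul2
c3: stall | r0:6,r1:8,r2:3,r3:Mul1,r4:Mul2
c4: stall | r0:6,r1:8,r2:3,r3:Mul1,r4:Mul2
c5: CDB Mul1=64; issue MUL r4<-Mul1 | r0:6,r1:8,r2:3,r3:64,r4:Mul1

STATUS = TAG Mul1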